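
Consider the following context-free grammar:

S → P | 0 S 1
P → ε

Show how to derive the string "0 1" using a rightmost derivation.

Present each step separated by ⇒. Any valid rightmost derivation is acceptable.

S ⇒ 0 S 1 ⇒ 0 P 1 ⇒ 0 1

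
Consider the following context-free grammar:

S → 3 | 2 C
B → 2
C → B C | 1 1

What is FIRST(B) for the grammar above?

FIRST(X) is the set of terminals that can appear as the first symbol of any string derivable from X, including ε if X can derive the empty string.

We compute FIRST(B) using the standard algorithm.
FIRST(B) = {2}
FIRST(C) = {1, 2}
FIRST(S) = {2, 3}
Therefore, FIRST(B) = {2}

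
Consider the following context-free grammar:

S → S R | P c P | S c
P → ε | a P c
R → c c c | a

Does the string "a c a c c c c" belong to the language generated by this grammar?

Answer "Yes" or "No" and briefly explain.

No - no valid derivation exists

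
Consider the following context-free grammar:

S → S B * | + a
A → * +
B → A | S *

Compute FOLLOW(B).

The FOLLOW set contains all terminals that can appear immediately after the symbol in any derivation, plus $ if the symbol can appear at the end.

We compute FOLLOW(B) using the standard algorithm.
FOLLOW(S) starts with {$}.
FIRST(A) = {*}
FIRST(B) = {*, +}
FIRST(S) = {+}
FOLLOW(A) = {*}
FOLLOW(B) = {*}
FOLLOW(S) = {$, *, +}
Therefore, FOLLOW(B) = {*}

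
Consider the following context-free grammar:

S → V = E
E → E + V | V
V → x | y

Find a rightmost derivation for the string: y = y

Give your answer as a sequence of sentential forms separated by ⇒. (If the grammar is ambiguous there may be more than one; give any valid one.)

S ⇒ V = E ⇒ V = V ⇒ V = y ⇒ y = y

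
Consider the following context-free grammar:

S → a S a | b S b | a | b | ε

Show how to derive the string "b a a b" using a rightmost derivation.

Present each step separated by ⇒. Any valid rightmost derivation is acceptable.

S ⇒ b S b ⇒ b a S a b ⇒ b a a b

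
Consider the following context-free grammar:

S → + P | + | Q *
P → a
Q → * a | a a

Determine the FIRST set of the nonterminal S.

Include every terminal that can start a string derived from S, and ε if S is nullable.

We compute FIRST(S) using the standard algorithm.
FIRST(P) = {a}
FIRST(Q) = {*, a}
FIRST(S) = {*, +, a}
Therefore, FIRST(S) = {*, +, a}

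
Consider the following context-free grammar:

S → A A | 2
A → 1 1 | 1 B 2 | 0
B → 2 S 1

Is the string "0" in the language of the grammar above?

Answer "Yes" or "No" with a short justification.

No - no valid derivation exists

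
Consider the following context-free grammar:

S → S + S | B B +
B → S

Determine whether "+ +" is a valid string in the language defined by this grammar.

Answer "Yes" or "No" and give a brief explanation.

No - no valid derivation exists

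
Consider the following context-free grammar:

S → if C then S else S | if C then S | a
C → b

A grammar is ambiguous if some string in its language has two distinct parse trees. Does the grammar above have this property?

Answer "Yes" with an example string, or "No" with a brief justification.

Yes - the string 'if b then if b then if b then a else a' has two distinct parse trees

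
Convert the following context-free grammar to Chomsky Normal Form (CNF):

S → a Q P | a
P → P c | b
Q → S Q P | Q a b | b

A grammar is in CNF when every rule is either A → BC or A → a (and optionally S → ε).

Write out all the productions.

TA → a; S → a; TC → c; P → b; TB → b; Q → b; S → TA X0; X0 → Q P; P → P TC; Q → S X1; X1 → Q P; Q → Q X2; X2 → TA TB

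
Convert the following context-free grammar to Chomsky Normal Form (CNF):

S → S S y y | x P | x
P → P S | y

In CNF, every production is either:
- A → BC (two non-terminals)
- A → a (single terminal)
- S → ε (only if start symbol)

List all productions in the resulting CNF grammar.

TY → y; TX → x; S → x; P → y; S → S X0; X0 → S X1; X1 → TY TY; S → TX P; P → P S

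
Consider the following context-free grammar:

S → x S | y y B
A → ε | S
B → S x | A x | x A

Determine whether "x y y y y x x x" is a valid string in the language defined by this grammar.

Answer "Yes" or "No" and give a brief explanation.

No - no valid derivation exists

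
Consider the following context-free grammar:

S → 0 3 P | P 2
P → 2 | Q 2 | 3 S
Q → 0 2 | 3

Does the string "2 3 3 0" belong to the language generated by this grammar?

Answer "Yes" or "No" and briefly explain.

No - no valid derivation exists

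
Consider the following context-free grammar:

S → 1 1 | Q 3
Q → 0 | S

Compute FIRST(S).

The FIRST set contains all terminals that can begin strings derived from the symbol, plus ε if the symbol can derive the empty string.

We compute FIRST(S) using the standard algorithm.
FIRST(Q) = {0, 1}
FIRST(S) = {0, 1}
Therefore, FIRST(S) = {0, 1}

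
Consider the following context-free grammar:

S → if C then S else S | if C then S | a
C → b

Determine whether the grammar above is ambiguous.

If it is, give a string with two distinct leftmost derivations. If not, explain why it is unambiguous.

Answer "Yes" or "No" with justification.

Yes - the string 'if b then if b then if b then a else a else a' has two distinct leftmost derivations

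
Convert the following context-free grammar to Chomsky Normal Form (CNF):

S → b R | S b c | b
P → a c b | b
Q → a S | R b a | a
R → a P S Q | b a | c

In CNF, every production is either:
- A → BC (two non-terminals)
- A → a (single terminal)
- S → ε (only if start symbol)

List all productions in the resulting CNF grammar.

TB → b; TC → c; S → b; TA → a; P → b; Q → a; R → c; S → TB R; S → S X0; X0 → TB TC; P → TA X1; X1 → TC TB; Q → TA S; Q → R X2; X2 → TB TA; R → TA X3; X3 → P X4; X4 → S Q; R → TB TA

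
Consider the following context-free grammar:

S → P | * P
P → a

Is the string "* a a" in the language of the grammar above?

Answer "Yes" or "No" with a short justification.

No - no valid derivation exists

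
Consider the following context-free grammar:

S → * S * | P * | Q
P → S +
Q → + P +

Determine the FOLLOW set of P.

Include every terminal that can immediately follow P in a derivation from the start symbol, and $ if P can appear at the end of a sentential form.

We compute FOLLOW(P) using the standard algorithm.
FOLLOW(S) starts with {$}.
FIRST(P) = {*, +}
FIRST(Q) = {+}
FIRST(S) = {*, +}
FOLLOW(P) = {*, +}
FOLLOW(Q) = {$, *, +}
FOLLOW(S) = {$, *, +}
Therefore, FOLLOW(P) = {*, +}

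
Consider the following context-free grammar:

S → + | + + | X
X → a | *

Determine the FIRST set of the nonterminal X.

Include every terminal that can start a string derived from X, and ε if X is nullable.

We compute FIRST(X) using the standard algorithm.
FIRST(S) = {*, +, a}
FIRST(X) = {*, a}
Therefore, FIRST(X) = {*, a}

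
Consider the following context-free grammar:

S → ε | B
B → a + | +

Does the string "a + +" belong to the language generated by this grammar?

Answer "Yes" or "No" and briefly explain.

No - no valid derivation exists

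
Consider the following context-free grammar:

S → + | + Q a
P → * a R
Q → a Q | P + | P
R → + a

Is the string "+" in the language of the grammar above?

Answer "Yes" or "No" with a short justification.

Yes - a valid derivation exists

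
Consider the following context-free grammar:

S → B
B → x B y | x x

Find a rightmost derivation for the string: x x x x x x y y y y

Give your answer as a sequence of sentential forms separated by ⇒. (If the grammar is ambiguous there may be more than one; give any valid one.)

S ⇒ B ⇒ x B y ⇒ x x B y y ⇒ x x x B y y y ⇒ x x x x B y y y y ⇒ x x x x x x y y y y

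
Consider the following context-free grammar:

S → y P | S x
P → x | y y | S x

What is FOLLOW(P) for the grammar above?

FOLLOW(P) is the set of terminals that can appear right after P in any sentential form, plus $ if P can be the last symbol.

We compute FOLLOW(P) using the standard algorithm.
FOLLOW(S) starts with {$}.
FIRST(P) = {x, y}
FIRST(S) = {y}
FOLLOW(P) = {$, x}
FOLLOW(S) = {$, x}
Therefore, FOLLOW(P) = {$, x}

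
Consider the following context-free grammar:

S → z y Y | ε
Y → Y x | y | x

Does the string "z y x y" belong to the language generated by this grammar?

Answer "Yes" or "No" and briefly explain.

No - no valid derivation exists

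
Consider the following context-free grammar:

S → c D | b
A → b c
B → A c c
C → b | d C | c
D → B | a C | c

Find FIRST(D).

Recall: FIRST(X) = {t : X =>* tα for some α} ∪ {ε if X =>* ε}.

We compute FIRST(D) using the standard algorithm.
FIRST(A) = {b}
FIRST(B) = {b}
FIRST(C) = {b, c, d}
FIRST(D) = {a, b, c}
FIRST(S) = {b, c}
Therefore, FIRST(D) = {a, b, c}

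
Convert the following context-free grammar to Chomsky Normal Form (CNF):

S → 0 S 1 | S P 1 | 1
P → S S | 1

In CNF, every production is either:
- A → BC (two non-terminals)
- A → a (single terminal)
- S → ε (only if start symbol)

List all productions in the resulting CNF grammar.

T0 → 0; T1 → 1; S → 1; P → 1; S → T0 X0; X0 → S T1; S → S X1; X1 → P T1; P → S S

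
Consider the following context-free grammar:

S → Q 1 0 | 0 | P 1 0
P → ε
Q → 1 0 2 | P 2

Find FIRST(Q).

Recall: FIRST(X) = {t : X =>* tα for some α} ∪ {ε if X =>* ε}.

We compute FIRST(Q) using the standard algorithm.
FIRST(P) = {ε}
FIRST(Q) = {1, 2}
FIRST(S) = {0, 1, 2}
Therefore, FIRST(Q) = {1, 2}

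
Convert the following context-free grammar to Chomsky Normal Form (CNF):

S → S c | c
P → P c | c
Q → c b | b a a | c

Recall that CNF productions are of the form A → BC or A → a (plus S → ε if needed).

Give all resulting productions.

TC → c; S → c; P → c; TB → b; TA → a; Q → c; S → S TC; P → P TC; Q → TC TB; Q → TB X0; X0 → TA TA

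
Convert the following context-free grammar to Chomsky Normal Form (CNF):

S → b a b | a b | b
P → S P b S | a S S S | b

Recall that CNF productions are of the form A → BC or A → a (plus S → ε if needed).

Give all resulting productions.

TB → b; TA → a; S → b; P → b; S → TB X0; X0 → TA TB; S → TA TB; P → S X1; X1 → P X2; X2 → TB S; P → TA X3; X3 → S X4; X4 → S S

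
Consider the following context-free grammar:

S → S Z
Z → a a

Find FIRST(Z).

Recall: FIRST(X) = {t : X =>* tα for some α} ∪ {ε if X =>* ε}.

We compute FIRST(Z) using the standard algorithm.
FIRST(S) = {}
FIRST(Z) = {a}
Therefore, FIRST(Z) = {a}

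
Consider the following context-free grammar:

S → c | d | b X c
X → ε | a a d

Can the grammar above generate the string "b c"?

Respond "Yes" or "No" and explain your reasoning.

Yes - a valid derivation exists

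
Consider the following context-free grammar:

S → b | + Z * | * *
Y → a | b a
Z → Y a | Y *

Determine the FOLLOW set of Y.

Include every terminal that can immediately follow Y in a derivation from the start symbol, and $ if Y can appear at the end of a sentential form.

We compute FOLLOW(Y) using the standard algorithm.
FOLLOW(S) starts with {$}.
FIRST(S) = {*, +, b}
FIRST(Y) = {a, b}
FIRST(Z) = {a, b}
FOLLOW(S) = {$}
FOLLOW(Y) = {*, a}
FOLLOW(Z) = {*}
Therefore, FOLLOW(Y) = {*, a}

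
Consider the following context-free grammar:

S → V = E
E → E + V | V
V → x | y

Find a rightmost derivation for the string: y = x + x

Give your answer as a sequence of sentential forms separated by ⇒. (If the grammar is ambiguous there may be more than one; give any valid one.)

S ⇒ V = E ⇒ V = E + V ⇒ V = E + x ⇒ V = V + x ⇒ V = x + x ⇒ y = x + x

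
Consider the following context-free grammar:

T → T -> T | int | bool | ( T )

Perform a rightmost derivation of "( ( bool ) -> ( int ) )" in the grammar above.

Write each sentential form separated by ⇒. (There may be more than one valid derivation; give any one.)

T ⇒ ( T ) ⇒ ( T -> T ) ⇒ ( T -> ( T ) ) ⇒ ( T -> ( int ) ) ⇒ ( ( T ) -> ( int ) ) ⇒ ( ( bool ) -> ( int ) )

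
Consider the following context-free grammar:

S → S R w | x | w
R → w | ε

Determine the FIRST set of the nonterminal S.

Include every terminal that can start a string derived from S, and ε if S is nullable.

We compute FIRST(S) using the standard algorithm.
FIRST(R) = {w, ε}
FIRST(S) = {w, x}
Therefore, FIRST(S) = {w, x}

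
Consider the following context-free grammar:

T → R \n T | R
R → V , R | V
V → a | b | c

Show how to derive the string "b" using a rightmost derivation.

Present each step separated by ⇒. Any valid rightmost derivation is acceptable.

T ⇒ R ⇒ V ⇒ b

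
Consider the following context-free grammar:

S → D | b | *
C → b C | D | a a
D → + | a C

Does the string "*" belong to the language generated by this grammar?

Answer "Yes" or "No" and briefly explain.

Yes - a valid derivation exists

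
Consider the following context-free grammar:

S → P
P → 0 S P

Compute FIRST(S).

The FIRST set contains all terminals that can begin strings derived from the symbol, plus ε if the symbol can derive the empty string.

We compute FIRST(S) using the standard algorithm.
FIRST(P) = {0}
FIRST(S) = {0}
Therefore, FIRST(S) = {0}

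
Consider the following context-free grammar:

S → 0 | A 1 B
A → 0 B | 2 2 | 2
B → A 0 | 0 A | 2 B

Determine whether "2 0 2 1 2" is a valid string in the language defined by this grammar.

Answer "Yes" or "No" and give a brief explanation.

No - no valid derivation exists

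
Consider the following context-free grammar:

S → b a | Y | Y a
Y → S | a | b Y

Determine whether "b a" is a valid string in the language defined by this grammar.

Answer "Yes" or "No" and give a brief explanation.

Yes - a valid derivation exists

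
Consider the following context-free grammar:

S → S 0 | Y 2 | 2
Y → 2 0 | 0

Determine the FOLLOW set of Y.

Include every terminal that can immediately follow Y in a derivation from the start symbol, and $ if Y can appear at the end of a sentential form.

We compute FOLLOW(Y) using the standard algorithm.
FOLLOW(S) starts with {$}.
FIRST(S) = {0, 2}
FIRST(Y) = {0, 2}
FOLLOW(S) = {$, 0}
FOLLOW(Y) = {2}
Therefore, FOLLOW(Y) = {2}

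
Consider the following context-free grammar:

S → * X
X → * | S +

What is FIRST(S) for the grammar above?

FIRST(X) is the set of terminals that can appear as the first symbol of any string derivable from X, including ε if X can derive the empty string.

We compute FIRST(S) using the standard algorithm.
FIRST(S) = {*}
FIRST(X) = {*}
Therefore, FIRST(S) = {*}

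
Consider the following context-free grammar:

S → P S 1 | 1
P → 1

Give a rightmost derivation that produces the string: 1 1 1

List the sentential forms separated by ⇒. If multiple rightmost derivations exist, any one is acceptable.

S ⇒ P S 1 ⇒ P 1 1 ⇒ 1 1 1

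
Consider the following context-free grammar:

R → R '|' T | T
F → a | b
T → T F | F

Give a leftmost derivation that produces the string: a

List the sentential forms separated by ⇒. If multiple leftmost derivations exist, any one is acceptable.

R ⇒ T ⇒ F ⇒ a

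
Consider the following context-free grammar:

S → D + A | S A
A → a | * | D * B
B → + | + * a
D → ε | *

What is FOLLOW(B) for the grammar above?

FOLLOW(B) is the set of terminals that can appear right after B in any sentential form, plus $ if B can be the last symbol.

We compute FOLLOW(B) using the standard algorithm.
FOLLOW(S) starts with {$}.
FIRST(A) = {*, a}
FIRST(B) = {+}
FIRST(D) = {*, ε}
FIRST(S) = {*, +}
FOLLOW(A) = {$, *, a}
FOLLOW(B) = {$, *, a}
FOLLOW(D) = {*, +}
FOLLOW(S) = {$, *, a}
Therefore, FOLLOW(B) = {$, *, a}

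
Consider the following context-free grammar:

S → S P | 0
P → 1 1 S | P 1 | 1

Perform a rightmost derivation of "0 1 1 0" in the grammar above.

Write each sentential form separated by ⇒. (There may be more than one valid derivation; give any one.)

S ⇒ S P ⇒ S 1 1 S ⇒ S 1 1 0 ⇒ 0 1 1 0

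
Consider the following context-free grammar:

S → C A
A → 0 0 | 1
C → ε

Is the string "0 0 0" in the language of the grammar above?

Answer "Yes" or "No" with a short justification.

No - no valid derivation exists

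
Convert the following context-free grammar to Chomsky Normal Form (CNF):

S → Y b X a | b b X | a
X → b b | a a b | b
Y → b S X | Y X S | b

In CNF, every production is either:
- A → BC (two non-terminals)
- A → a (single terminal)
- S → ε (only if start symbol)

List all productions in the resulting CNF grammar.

TB → b; TA → a; S → a; X → b; Y → b; S → Y X0; X0 → TB X1; X1 → X TA; S → TB X2; X2 → TB X; X → TB TB; X → TA X3; X3 → TA TB; Y → TB X4; X4 → S X; Y → Y X5; X5 → X S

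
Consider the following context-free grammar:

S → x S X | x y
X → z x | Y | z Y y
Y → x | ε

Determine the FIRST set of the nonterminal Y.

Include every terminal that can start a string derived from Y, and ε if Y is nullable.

We compute FIRST(Y) using the standard algorithm.
FIRST(S) = {x}
FIRST(X) = {x, z, ε}
FIRST(Y) = {x, ε}
Therefore, FIRST(Y) = {x, ε}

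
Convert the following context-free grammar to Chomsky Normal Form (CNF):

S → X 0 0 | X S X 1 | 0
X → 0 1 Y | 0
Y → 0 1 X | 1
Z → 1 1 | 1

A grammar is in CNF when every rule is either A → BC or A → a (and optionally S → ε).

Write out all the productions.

T0 → 0; T1 → 1; S → 0; X → 0; Y → 1; Z → 1; S → X X0; X0 → T0 T0; S → X X1; X1 → S X2; X2 → X T1; X → T0 X3; X3 → T1 Y; Y → T0 X4; X4 → T1 X; Z → T1 T1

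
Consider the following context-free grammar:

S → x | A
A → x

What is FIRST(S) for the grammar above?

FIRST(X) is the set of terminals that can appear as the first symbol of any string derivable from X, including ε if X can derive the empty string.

We compute FIRST(S) using the standard algorithm.
FIRST(A) = {x}
FIRST(S) = {x}
Therefore, FIRST(S) = {x}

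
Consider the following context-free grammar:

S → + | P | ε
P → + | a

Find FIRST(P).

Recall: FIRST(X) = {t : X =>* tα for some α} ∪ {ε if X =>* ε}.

We compute FIRST(P) using the standard algorithm.
FIRST(P) = {+, a}
FIRST(S) = {+, a, ε}
Therefore, FIRST(P) = {+, a}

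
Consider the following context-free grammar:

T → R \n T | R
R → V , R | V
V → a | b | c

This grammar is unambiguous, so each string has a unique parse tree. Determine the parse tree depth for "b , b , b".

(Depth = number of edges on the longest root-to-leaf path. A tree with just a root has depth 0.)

5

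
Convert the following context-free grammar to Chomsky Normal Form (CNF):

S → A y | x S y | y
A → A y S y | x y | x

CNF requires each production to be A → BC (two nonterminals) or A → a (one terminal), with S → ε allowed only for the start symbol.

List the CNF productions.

TY → y; TX → x; S → y; A → x; S → A TY; S → TX X0; X0 → S TY; A → A X1; X1 → TY X2; X2 → S TY; A → TX TY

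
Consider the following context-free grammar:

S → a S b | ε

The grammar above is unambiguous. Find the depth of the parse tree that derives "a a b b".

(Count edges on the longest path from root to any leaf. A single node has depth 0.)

3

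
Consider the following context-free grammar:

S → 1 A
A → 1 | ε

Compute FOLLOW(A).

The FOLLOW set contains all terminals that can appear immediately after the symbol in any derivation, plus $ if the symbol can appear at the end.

We compute FOLLOW(A) using the standard algorithm.
FOLLOW(S) starts with {$}.
FIRST(A) = {1, ε}
FIRST(S) = {1}
FOLLOW(A) = {$}
FOLLOW(S) = {$}
Therefore, FOLLOW(A) = {$}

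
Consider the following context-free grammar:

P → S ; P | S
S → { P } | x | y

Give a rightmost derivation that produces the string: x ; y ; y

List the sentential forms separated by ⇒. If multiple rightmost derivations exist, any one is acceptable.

P ⇒ S ; P ⇒ S ; S ; P ⇒ S ; S ; S ⇒ S ; S ; y ⇒ S ; y ; y ⇒ x ; y ; y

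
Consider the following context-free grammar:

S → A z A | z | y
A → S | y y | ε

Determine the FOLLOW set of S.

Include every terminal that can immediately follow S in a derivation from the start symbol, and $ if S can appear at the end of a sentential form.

We compute FOLLOW(S) using the standard algorithm.
FOLLOW(S) starts with {$}.
FIRST(A) = {y, z, ε}
FIRST(S) = {y, z}
FOLLOW(A) = {$, z}
FOLLOW(S) = {$, z}
Therefore, FOLLOW(S) = {$, z}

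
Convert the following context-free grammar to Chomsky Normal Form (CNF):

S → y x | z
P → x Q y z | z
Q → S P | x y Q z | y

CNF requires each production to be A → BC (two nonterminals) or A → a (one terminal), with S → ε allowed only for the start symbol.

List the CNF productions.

TY → y; TX → x; S → z; TZ → z; P → z; Q → y; S → TY TX; P → TX X0; X0 → Q X1; X1 → TY TZ; Q → S P; Q → TX X2; X2 → TY X3; X3 → Q TZ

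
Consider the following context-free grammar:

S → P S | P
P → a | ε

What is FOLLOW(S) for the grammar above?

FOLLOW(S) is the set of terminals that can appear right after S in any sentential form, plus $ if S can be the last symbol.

We compute FOLLOW(S) using the standard algorithm.
FOLLOW(S) starts with {$}.
FIRST(P) = {a, ε}
FIRST(S) = {a, ε}
FOLLOW(P) = {$, a}
FOLLOW(S) = {$}
Therefore, FOLLOW(S) = {$}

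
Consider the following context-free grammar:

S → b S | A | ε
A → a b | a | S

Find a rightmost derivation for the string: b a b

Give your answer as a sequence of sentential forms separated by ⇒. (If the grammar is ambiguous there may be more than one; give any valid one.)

S ⇒ b S ⇒ b A ⇒ b a b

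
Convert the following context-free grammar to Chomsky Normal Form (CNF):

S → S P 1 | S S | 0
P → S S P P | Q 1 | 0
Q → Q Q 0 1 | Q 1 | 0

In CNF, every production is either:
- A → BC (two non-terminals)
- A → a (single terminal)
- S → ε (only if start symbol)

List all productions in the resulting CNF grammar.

T1 → 1; S → 0; P → 0; T0 → 0; Q → 0; S → S X0; X0 → P T1; S → S S; P → S X1; X1 → S X2; X2 → P P; P → Q T1; Q → Q X3; X3 → Q X4; X4 → T0 T1; Q → Q T1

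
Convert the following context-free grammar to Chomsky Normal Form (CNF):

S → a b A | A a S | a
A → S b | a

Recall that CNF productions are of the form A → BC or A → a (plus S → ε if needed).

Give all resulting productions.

TA → a; TB → b; S → a; A → a; S → TA X0; X0 → TB A; S → A X1; X1 → TA S; A → S TB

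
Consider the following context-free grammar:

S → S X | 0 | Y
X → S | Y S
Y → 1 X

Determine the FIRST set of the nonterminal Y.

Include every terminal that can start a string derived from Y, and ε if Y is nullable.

We compute FIRST(Y) using the standard algorithm.
FIRST(S) = {0, 1}
FIRST(X) = {0, 1}
FIRST(Y) = {1}
Therefore, FIRST(Y) = {1}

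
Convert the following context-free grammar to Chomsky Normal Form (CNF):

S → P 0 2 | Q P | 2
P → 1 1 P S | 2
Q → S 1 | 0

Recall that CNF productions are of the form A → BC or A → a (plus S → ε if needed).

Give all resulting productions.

T0 → 0; T2 → 2; S → 2; T1 → 1; P → 2; Q → 0; S → P X0; X0 → T0 T2; S → Q P; P → T1 X1; X1 → T1 X2; X2 → P S; Q → S T1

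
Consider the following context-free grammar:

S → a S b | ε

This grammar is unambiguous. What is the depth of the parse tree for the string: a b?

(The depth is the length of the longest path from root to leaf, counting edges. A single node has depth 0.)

2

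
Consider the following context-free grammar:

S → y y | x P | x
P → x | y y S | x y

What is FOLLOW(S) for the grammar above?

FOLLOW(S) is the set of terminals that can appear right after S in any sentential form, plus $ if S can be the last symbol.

We compute FOLLOW(S) using the standard algorithm.
FOLLOW(S) starts with {$}.
FIRST(P) = {x, y}
FIRST(S) = {x, y}
FOLLOW(P) = {$}
FOLLOW(S) = {$}
Therefore, FOLLOW(S) = {$}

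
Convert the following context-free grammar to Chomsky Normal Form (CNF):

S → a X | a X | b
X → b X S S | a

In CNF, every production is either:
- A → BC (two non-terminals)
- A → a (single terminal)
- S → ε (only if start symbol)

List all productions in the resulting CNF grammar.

TA → a; S → b; TB → b; X → a; S → TA X; S → TA X; X → TB X0; X0 → X X1; X1 → S S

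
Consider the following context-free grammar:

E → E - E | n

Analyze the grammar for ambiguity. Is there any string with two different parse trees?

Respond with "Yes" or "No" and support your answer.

Yes - the string 'n - n - n - n - n' has two distinct parse trees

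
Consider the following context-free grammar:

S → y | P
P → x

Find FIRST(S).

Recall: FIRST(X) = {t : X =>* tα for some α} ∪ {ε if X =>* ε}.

We compute FIRST(S) using the standard algorithm.
FIRST(P) = {x}
FIRST(S) = {x, y}
Therefore, FIRST(S) = {x, y}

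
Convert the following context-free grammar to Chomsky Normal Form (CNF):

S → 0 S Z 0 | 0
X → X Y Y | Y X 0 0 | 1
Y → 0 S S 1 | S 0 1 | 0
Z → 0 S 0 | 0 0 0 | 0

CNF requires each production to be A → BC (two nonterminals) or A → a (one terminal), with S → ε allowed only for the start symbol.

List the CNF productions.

T0 → 0; S → 0; X → 1; T1 → 1; Y → 0; Z → 0; S → T0 X0; X0 → S X1; X1 → Z T0; X → X X2; X2 → Y Y; X → Y X3; X3 → X X4; X4 → T0 T0; Y → T0 X5; X5 → S X6; X6 → S T1; Y → S X7; X7 → T0 T1; Z → T0 X8; X8 → S T0; Z → T0 X9; X9 → T0 T0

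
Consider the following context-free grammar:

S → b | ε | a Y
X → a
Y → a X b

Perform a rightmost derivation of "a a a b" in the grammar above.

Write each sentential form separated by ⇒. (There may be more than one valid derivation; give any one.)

S ⇒ a Y ⇒ a a X b ⇒ a a a b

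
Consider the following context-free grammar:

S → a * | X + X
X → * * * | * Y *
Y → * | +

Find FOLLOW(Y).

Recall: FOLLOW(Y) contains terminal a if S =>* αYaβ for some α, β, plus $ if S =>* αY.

We compute FOLLOW(Y) using the standard algorithm.
FOLLOW(S) starts with {$}.
FIRST(S) = {*, a}
FIRST(X) = {*}
FIRST(Y) = {*, +}
FOLLOW(S) = {$}
FOLLOW(X) = {$, +}
FOLLOW(Y) = {*}
Therefore, FOLLOW(Y) = {*}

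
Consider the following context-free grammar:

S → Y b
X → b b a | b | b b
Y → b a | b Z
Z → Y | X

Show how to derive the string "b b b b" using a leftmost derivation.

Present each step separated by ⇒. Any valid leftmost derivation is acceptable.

S ⇒ Y b ⇒ b Z b ⇒ b Y b ⇒ b b Z b ⇒ b b X b ⇒ b b b b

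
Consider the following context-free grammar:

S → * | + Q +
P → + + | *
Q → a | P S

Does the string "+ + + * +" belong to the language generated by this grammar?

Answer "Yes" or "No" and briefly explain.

Yes - a valid derivation exists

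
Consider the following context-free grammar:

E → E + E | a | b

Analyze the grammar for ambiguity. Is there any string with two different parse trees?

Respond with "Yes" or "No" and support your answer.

Yes - the string 'a + b + b + b + a + a' has two distinct parse trees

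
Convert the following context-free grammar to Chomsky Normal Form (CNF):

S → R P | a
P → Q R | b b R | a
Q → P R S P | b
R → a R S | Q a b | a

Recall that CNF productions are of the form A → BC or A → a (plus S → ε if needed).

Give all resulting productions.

S → a; TB → b; P → a; Q → b; TA → a; R → a; S → R P; P → Q R; P → TB X0; X0 → TB R; Q → P X1; X1 → R X2; X2 → S P; R → TA X3; X3 → R S; R → Q X4; X4 → TA TB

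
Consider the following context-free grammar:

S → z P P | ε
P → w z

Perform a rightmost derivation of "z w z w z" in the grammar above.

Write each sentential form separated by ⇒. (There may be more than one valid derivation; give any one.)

S ⇒ z P P ⇒ z P w z ⇒ z w z w z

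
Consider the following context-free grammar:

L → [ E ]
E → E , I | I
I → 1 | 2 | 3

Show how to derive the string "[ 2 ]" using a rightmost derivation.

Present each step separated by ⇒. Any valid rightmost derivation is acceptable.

L ⇒ [ E ] ⇒ [ I ] ⇒ [ 2 ]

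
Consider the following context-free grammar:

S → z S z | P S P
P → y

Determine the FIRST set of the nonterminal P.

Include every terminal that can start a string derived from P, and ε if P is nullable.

We compute FIRST(P) using the standard algorithm.
FIRST(P) = {y}
FIRST(S) = {y, z}
Therefore, FIRST(P) = {y}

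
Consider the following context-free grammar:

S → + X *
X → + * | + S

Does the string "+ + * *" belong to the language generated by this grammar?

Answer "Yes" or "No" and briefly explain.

Yes - a valid derivation exists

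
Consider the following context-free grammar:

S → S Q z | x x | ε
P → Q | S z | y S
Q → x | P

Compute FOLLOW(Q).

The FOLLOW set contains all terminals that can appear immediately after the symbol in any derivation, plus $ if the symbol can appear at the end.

We compute FOLLOW(Q) using the standard algorithm.
FOLLOW(S) starts with {$}.
FIRST(P) = {x, y, z}
FIRST(Q) = {x, y, z}
FIRST(S) = {x, y, z, ε}
FOLLOW(P) = {z}
FOLLOW(Q) = {z}
FOLLOW(S) = {$, x, y, z}
Therefore, FOLLOW(Q) = {z}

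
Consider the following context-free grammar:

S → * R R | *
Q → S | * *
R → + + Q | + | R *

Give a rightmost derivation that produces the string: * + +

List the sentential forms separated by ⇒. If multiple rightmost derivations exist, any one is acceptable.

S ⇒ * R R ⇒ * R + ⇒ * + +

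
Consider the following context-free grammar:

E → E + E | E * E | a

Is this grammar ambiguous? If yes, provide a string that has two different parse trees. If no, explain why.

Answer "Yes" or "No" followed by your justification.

Yes - the string 'a * a + a * a + a + a' has two distinct leftmost derivations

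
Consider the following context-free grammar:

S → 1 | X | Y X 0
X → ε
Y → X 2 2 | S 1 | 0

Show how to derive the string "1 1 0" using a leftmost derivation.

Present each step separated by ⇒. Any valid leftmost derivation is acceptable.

S ⇒ Y X 0 ⇒ S 1 X 0 ⇒ 1 1 X 0 ⇒ 1 1 0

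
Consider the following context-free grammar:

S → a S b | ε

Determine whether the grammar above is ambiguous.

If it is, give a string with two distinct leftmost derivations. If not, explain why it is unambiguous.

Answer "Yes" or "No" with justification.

No - the grammar is unambiguous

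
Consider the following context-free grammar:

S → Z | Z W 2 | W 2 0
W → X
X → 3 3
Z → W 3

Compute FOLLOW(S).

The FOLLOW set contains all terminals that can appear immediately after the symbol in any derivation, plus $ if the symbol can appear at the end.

We compute FOLLOW(S) using the standard algorithm.
FOLLOW(S) starts with {$}.
FIRST(S) = {3}
FIRST(W) = {3}
FIRST(X) = {3}
FIRST(Z) = {3}
FOLLOW(S) = {$}
FOLLOW(W) = {2, 3}
FOLLOW(X) = {2, 3}
FOLLOW(Z) = {$, 3}
Therefore, FOLLOW(S) = {$}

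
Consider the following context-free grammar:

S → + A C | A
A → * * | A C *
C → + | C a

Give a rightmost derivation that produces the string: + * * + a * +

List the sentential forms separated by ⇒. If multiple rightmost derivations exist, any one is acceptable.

S ⇒ + A C ⇒ + A + ⇒ + A C * + ⇒ + A C a * + ⇒ + A + a * + ⇒ + * * + a * +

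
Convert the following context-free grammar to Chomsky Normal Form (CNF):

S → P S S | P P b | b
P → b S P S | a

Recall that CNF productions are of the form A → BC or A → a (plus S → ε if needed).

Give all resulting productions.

TB → b; S → b; P → a; S → P X0; X0 → S S; S → P X1; X1 → P TB; P → TB X2; X2 → S X3; X3 → P S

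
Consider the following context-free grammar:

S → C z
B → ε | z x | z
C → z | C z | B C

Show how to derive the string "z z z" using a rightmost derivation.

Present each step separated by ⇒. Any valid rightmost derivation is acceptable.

S ⇒ C z ⇒ C z z ⇒ z z z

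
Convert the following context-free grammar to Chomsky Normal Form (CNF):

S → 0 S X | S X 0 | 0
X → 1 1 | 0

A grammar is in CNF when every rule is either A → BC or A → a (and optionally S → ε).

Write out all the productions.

T0 → 0; S → 0; T1 → 1; X → 0; S → T0 X0; X0 → S X; S → S X1; X1 → X T0; X → T1 T1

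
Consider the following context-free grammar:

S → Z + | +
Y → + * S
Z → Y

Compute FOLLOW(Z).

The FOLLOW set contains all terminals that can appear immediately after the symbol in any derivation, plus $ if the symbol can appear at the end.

We compute FOLLOW(Z) using the standard algorithm.
FOLLOW(S) starts with {$}.
FIRST(S) = {+}
FIRST(Y) = {+}
FIRST(Z) = {+}
FOLLOW(S) = {$, +}
FOLLOW(Y) = {+}
FOLLOW(Z) = {+}
Therefore, FOLLOW(Z) = {+}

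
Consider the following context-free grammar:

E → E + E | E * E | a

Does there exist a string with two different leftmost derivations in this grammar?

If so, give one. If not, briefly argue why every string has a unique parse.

Yes - the string 'a + a + a + a + a + a' has two distinct leftmost derivations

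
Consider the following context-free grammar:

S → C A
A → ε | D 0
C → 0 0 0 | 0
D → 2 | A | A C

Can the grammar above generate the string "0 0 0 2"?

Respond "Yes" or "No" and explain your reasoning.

No - no valid derivation exists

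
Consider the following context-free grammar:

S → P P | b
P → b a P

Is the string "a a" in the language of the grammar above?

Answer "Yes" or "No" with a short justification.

No - no valid derivation exists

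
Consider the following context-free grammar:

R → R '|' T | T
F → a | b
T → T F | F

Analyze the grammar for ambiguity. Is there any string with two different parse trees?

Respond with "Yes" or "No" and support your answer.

No - the grammar is unambiguous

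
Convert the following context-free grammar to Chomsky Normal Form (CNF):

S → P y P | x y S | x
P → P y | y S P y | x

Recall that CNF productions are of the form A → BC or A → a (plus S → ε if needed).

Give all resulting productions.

TY → y; TX → x; S → x; P → x; S → P X0; X0 → TY P; S → TX X1; X1 → TY S; P → P TY; P → TY X2; X2 → S X3; X3 → P TY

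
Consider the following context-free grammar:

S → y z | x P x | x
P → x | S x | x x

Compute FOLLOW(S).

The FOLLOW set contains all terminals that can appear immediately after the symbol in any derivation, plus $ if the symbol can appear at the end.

We compute FOLLOW(S) using the standard algorithm.
FOLLOW(S) starts with {$}.
FIRST(P) = {x, y}
FIRST(S) = {x, y}
FOLLOW(P) = {x}
FOLLOW(S) = {$, x}
Therefore, FOLLOW(S) = {$, x}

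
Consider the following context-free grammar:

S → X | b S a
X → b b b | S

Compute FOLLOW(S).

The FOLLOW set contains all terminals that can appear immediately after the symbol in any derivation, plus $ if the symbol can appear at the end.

We compute FOLLOW(S) using the standard algorithm.
FOLLOW(S) starts with {$}.
FIRST(S) = {b}
FIRST(X) = {b}
FOLLOW(S) = {$, a}
FOLLOW(X) = {$, a}
Therefore, FOLLOW(S) = {$, a}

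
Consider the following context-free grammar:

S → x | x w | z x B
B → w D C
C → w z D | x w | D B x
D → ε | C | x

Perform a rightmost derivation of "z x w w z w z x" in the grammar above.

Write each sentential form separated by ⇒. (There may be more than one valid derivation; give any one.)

S ⇒ z x B ⇒ z x w D C ⇒ z x w D w z D ⇒ z x w D w z C ⇒ z x w D w z w z D ⇒ z x w D w z w z x ⇒ z x w w z w z x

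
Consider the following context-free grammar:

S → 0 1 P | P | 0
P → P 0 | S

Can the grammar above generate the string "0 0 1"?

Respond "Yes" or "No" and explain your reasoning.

No - no valid derivation exists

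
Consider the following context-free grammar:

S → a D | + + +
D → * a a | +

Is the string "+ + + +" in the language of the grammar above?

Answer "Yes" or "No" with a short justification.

No - no valid derivation exists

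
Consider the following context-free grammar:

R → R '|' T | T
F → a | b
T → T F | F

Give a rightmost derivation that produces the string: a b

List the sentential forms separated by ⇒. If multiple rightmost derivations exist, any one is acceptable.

R ⇒ T ⇒ T F ⇒ T b ⇒ F b ⇒ a b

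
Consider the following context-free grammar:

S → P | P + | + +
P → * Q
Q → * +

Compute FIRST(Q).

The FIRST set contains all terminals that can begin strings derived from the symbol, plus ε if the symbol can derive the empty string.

We compute FIRST(Q) using the standard algorithm.
FIRST(P) = {*}
FIRST(Q) = {*}
FIRST(S) = {*, +}
Therefore, FIRST(Q) = {*}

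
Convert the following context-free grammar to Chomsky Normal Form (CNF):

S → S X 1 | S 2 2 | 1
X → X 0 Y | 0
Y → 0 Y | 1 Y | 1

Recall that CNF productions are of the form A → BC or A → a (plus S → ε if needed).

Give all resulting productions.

T1 → 1; T2 → 2; S → 1; T0 → 0; X → 0; Y → 1; S → S X0; X0 → X T1; S → S X1; X1 → T2 T2; X → X X2; X2 → T0 Y; Y → T0 Y; Y → T1 Y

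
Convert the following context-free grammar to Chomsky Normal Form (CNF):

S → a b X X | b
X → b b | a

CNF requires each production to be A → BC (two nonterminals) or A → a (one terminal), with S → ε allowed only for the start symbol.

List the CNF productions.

TA → a; TB → b; S → b; X → a; S → TA X0; X0 → TB X1; X1 → X X; X → TB TB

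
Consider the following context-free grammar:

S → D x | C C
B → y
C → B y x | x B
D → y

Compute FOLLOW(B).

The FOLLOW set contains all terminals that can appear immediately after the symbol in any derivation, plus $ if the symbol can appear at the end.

We compute FOLLOW(B) using the standard algorithm.
FOLLOW(S) starts with {$}.
FIRST(B) = {y}
FIRST(C) = {x, y}
FIRST(D) = {y}
FIRST(S) = {x, y}
FOLLOW(B) = {$, x, y}
FOLLOW(C) = {$, x, y}
FOLLOW(D) = {x}
FOLLOW(S) = {$}
Therefore, FOLLOW(B) = {$, x, y}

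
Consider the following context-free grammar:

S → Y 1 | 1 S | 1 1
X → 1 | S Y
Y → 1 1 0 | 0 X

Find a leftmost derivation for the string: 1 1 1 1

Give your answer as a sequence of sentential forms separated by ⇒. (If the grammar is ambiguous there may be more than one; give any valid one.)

S ⇒ 1 S ⇒ 1 1 S ⇒ 1 1 1 1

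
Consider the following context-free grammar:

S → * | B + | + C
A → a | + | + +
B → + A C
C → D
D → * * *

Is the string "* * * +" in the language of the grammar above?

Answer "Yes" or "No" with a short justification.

No - no valid derivation exists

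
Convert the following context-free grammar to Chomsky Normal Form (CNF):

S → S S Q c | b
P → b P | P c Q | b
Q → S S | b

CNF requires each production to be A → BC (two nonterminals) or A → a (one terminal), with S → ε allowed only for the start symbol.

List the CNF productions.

TC → c; S → b; TB → b; P → b; Q → b; S → S X0; X0 → S X1; X1 → Q TC; P → TB P; P → P X2; X2 → TC Q; Q → S S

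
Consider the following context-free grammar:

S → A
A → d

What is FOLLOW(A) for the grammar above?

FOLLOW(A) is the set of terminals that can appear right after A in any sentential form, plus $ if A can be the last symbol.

We compute FOLLOW(A) using the standard algorithm.
FOLLOW(S) starts with {$}.
FIRST(A) = {d}
FIRST(S) = {d}
FOLLOW(A) = {$}
FOLLOW(S) = {$}
Therefore, FOLLOW(A) = {$}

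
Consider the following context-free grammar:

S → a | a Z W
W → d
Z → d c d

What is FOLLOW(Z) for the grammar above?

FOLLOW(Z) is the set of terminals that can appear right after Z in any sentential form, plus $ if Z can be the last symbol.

We compute FOLLOW(Z) using the standard algorithm.
FOLLOW(S) starts with {$}.
FIRST(S) = {a}
FIRST(W) = {d}
FIRST(Z) = {d}
FOLLOW(S) = {$}
FOLLOW(W) = {$}
FOLLOW(Z) = {d}
Therefore, FOLLOW(Z) = {d}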